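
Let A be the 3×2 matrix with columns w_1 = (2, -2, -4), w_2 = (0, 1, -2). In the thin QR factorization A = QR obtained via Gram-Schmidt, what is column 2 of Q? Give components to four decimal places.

e_2 = (-0.2673, 0.8018, -0.5345)

w_1 = (2, -2, -4); ‖w_1‖ = 4.8990, so e_1 = (0.4082, -0.4082, -0.8165).
e_1·w_2 = 0.4082·0 + (-0.4082)·1 + (-0.8165)·(-2) = 1.2247.
u_2 = w_2 − 1.2247·e_1 = (-0.5000, 1.5000, -1.0000).
‖u_2‖ = 1.8708, so e_2 = (-0.2673, 0.8018, -0.5345).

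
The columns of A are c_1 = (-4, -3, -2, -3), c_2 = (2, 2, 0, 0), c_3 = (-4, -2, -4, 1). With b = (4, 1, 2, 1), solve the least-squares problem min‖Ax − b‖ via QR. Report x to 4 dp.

c_1 = (-4, -3, -2, -3); ‖c_1‖ = 6.1644, so e_1 = (-0.6489, -0.4867, -0.3244, -0.4867).
e_1·c_2 = (-0.6489)·2 + (-0.4867)·2 + (-0.3244)·0 + (-0.4867)·0 = -2.2711.
u_2 = c_2 + 2.2711·e_1 = (0.5263, 0.8947, -0.7368, -1.1053).
‖u_2‖ = 1.6859, so e_2 = (0.3122, 0.5307, -0.4371, -0.6556).
e_1·c_3 = (-0.6489)·(-4) + (-0.4867)·(-2) + (-0.3244)·(-4) + (-0.4867)·1 = 4.3800; e_2·c_3 = 0.3122·(-4) + 0.5307·(-2) + (-0.4371)·(-4) + (-0.6556)·1 = -1.2176.
u_3 = c_3 − 4.3800·e_1 + 1.2176·e_2 = (-0.7778, 0.7778, -3.1111, 2.3333).
‖u_3‖ = 4.0415, so e_3 = (-0.1925, 0.1925, -0.7698, 0.5774).
Qᵀb = (-4.2178, 0.2498, -1.5396).
Back-substitute: x_3 = -1.5396/4.0415 = -0.3810.
x_2 = (0.2498 + 1.2176·(-0.3810))/1.6859 = -0.1270.
x_1 = (-4.2178 + 2.2711·(-0.1270) − 4.3800·(-0.3810))/6.1644 = -0.4603.

x = (-0.4603, -0.1270, -0.3810)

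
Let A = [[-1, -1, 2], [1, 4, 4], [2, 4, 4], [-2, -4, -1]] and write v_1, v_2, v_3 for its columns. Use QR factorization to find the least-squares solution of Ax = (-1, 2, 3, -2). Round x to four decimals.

e_1 = v_1/‖v_1‖ = (-1, 1, 2, -2)/3.1623 = (-0.3162, 0.3162, 0.6325, -0.6325).
r_{12} = e_1·v_2 = 6.6408.
u_2 = v_2 − 6.6408·e_1 = (1.1000, 1.9000, -0.2000, 0.2000).
‖u_2‖ = 2.2136, so e_2 = (0.4969, 0.8583, -0.0904, 0.0904).
r_{13} = e_1·v_3 = 3.7947; r_{23} = e_2·v_3 = 3.9754.
u_3 = v_3 − 3.7947·e_1 − 3.9754·e_2 = (1.2245, -0.6122, 1.9592, 1.0408).
‖u_3‖ = 2.6069, so e_3 = (0.4697, -0.2349, 0.7515, 0.3993).
Qᵀb = (4.1110, 0.7680, 0.5167).
Back-substitute: x_3 = 0.5167/2.6069 = 0.1982.
x_2 = (0.7680 − 3.9754·0.1982)/2.2136 = -0.0090.
x_1 = (4.1110 − 6.6408·(-0.0090) − 3.7947·0.1982)/3.1623 = 1.0811.

x = (1.0811, -0.0090, 0.1982)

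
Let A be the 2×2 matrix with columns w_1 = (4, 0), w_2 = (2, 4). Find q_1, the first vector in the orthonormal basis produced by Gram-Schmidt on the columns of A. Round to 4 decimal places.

q_1 = (1.0000, 0.0000)

w_1 = (4, 0); ‖w_1‖ = 4.0000, so q_1 = (1.0000, 0.0000).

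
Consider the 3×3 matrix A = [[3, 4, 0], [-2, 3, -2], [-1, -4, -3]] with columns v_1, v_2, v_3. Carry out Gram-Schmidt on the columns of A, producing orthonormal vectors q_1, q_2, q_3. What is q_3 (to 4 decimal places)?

q_3 = (-0.5052, -0.3675, -0.7808)

q_1 = v_1/‖v_1‖ = (3, -2, -1)/3.7417 = (0.8018, -0.5345, -0.2673).
r_{12} = q_1·v_2 = 2.6726.
u_2 = v_2 − 2.6726·q_1 = (1.8571, 4.4286, -3.2857).
‖u_2‖ = 5.8187, so q_2 = (0.3192, 0.7611, -0.5647).
r_{13} = q_1·v_3 = 1.8708; r_{23} = q_2·v_3 = 0.1719.
u_3 = v_3 − 1.8708·q_1 − 0.1719·q_2 = (-1.5549, -1.1308, -2.4030).
‖u_3‖ = 3.0774, so q_3 = (-0.5052, -0.3675, -0.7808).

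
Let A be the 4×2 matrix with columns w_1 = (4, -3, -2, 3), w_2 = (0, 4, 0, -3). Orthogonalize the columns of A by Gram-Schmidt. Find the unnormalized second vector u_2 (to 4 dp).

w_1 = (4, -3, -2, 3); ‖w_1‖ = 6.1644, so q_1 = (0.6489, -0.4867, -0.3244, 0.4867).
q_1·w_2 = 0.6489·0 + (-0.4867)·4 + (-0.3244)·0 + 0.4867·(-3) = -3.4066.
u_2 = w_2 + 3.4066·q_1 = (2.2105, 2.3421, -1.1053, -1.3421).

u_2 = (2.2105, 2.3421, -1.1053, -1.3421)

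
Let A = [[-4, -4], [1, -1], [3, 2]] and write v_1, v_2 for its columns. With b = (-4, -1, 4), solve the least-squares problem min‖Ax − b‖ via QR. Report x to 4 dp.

x = (0.4000, 0.7905)

v_1 = (-4, 1, 3); ‖v_1‖ = 5.0990, so e_1 = (-0.7845, 0.1961, 0.5883).
e_1·v_2 = (-0.7845)·(-4) + 0.1961·(-1) + 0.5883·2 = 4.1184.
u_2 = v_2 − 4.1184·e_1 = (-0.7692, -1.8077, -0.4231).
‖u_2‖ = 2.0096, so e_2 = (-0.3828, -0.8995, -0.2105).
Qᵀb = (5.2951, 1.5885).
Back-substitute: x_2 = 1.5885/2.0096 = 0.7905.
x_1 = (5.2951 − 4.1184·0.7905)/5.0990 = 0.4000.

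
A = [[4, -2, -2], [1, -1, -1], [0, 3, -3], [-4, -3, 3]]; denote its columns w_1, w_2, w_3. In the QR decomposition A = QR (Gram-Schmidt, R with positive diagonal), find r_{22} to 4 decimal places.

r_{22} = 4.7673

w_1 = (4, 1, 0, -4); ‖w_1‖ = 5.7446, so e_1 = (0.6963, 0.1741, 0.0000, -0.6963).
e_1·w_2 = 0.6963·(-2) + 0.1741·(-1) + 0.0000·3 + (-0.6963)·(-3) = 0.5222.
u_2 = w_2 − 0.5222·e_1 = (-2.3636, -1.0909, 3.0000, -2.6364).
r_{22} = ‖u_2‖ = 4.7673.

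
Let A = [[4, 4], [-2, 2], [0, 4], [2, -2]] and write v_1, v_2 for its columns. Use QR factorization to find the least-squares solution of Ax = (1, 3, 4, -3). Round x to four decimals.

v_1 = (4, -2, 0, 2); ‖v_1‖ = 4.8990, so q_1 = (0.8165, -0.4082, 0.0000, 0.4082).
q_1·v_2 = 0.8165·4 + (-0.4082)·2 + 0.0000·4 + 0.4082·(-2) = 1.6330.
u_2 = v_2 − 1.6330·q_1 = (2.6667, 2.6667, 4.0000, -2.6667).
‖u_2‖ = 6.1101, so q_2 = (0.4364, 0.4364, 0.6547, -0.4364).
Qᵀb = (-1.6330, 5.6737).
Back-substitute: x_2 = 5.6737/6.1101 = 0.9286.
x_1 = (-1.6330 − 1.6330·0.9286)/4.8990 = -0.6429.

x = (-0.6429, 0.9286)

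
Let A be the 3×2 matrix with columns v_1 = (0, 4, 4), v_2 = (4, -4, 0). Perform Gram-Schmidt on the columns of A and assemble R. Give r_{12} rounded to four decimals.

q_1 = v_1/‖v_1‖ = (0, 4, 4)/5.6569 = (0.0000, 0.7071, 0.7071).
r_{12} = q_1·v_2 = -2.8284.

r_{12} = -2.8284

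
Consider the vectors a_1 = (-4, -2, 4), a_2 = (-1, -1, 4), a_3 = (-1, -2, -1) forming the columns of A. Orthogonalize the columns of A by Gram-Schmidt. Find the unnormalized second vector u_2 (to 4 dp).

u_2 = (1.4444, 0.2222, 1.5556)

a_1 = (-4, -2, 4); ‖a_1‖ = 6.0000, so q_1 = (-0.6667, -0.3333, 0.6667).
q_1·a_2 = (-0.6667)·(-1) + (-0.3333)·(-1) + 0.6667·4 = 3.6667.
u_2 = a_2 − 3.6667·q_1 = (1.4444, 0.2222, 1.5556).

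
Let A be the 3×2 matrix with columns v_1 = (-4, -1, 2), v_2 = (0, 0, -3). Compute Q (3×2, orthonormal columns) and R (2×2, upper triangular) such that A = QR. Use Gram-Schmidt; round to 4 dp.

q_1 = v_1/‖v_1‖ = (-4, -1, 2)/4.5826 = (-0.8729, -0.2182, 0.4364).
r_{12} = q_1·v_2 = -1.3093.
u_2 = v_2 + 1.3093·q_1 = (-1.1429, -0.2857, -2.4286).
‖u_2‖ = 2.6992, so q_2 = (-0.4234, -0.1059, -0.8997).

Q = [[-0.8729, -0.4234], [-0.2182, -0.1059], [0.4364, -0.8997]], R = [[4.5826, -1.3093], [0.0000, 2.6992]]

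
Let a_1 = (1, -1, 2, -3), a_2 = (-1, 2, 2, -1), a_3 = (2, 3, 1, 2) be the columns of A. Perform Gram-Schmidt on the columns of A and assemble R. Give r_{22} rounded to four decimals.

r_{22} = 2.9889

e_1 = a_1/‖a_1‖ = (1, -1, 2, -3)/3.8730 = (0.2582, -0.2582, 0.5164, -0.7746).
r_{12} = e_1·a_2 = 1.0328.
u_2 = a_2 − 1.0328·e_1 = (-1.2667, 2.2667, 1.4667, -0.2000).
r_{22} = ‖u_2‖ = 2.9889.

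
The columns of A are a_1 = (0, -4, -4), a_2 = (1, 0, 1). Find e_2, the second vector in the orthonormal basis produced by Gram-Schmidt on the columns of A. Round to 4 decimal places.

e_1 = a_1/‖a_1‖ = (0, -4, -4)/5.6569 = (0.0000, -0.7071, -0.7071).
r_{12} = e_1·a_2 = -0.7071.
u_2 = a_2 + 0.7071·e_1 = (1.0000, -0.5000, 0.5000).
‖u_2‖ = 1.2247, so e_2 = (0.8165, -0.4082, 0.4082).

e_2 = (0.8165, -0.4082, 0.4082)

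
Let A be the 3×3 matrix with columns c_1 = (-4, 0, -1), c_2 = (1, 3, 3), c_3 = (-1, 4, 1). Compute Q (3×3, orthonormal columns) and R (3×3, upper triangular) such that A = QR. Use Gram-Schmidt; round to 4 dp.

Q = [[-0.9701, -0.1612, 0.1812], [0.0000, 0.7473, 0.6645], [-0.2425, 0.6447, -0.7249]], R = [[4.1231, -1.6977, 0.7276], [0.0000, 4.0147, 3.7949], [0.0000, 0.0000, 1.7520]]

e_1 = c_1/‖c_1‖ = (-4, 0, -1)/4.1231 = (-0.9701, 0.0000, -0.2425).
r_{12} = e_1·c_2 = -1.6977.
u_2 = c_2 + 1.6977·e_1 = (-0.6471, 3.0000, 2.5882).
‖u_2‖ = 4.0147, so e_2 = (-0.1612, 0.7473, 0.6447).
r_{13} = e_1·c_3 = 0.7276; r_{23} = e_2·c_3 = 3.7949.
u_3 = c_3 − 0.7276·e_1 − 3.7949·e_2 = (0.3175, 1.1642, -1.2701).
‖u_3‖ = 1.7520, so e_3 = (0.1812, 0.6645, -0.7249).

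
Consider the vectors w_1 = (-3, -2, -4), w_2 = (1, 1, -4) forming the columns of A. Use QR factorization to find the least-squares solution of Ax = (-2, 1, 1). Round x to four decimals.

x = (0.1372, -0.3616)

q_1 = w_1/‖w_1‖ = (-3, -2, -4)/5.3852 = (-0.5571, -0.3714, -0.7428).
r_{12} = q_1·w_2 = 2.0426.
u_2 = w_2 − 2.0426·q_1 = (2.1379, 1.7586, -2.4828).
‖u_2‖ = 3.7185, so q_2 = (0.5749, 0.4729, -0.6677).
Qᵀb = (0.0000, -1.3446).
Back-substitute: x_2 = -1.3446/3.7185 = -0.3616.
x_1 = (0.0000 − 2.0426·(-0.3616))/5.3852 = 0.1372.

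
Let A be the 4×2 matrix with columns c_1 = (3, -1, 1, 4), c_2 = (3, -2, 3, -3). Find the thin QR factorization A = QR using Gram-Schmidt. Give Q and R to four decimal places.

c_1 = (3, -1, 1, 4); ‖c_1‖ = 5.1962, so e_1 = (0.5774, -0.1925, 0.1925, 0.7698).
e_1·c_2 = 0.5774·3 + (-0.1925)·(-2) + 0.1925·3 + 0.7698·(-3) = 0.3849.
u_2 = c_2 − 0.3849·e_1 = (2.7778, -1.9259, 2.9259, -3.2963).
‖u_2‖ = 5.5544, so e_2 = (0.5001, -0.3467, 0.5268, -0.5935).

Q = [[0.5774, 0.5001], [-0.1925, -0.3467], [0.1925, 0.5268], [0.7698, -0.5935]], R = [[5.1962, 0.3849], [0.0000, 5.5544]]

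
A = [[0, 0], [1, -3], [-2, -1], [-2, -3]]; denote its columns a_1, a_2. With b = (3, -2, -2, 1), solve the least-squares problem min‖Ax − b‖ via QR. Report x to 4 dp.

e_1 = a_1/‖a_1‖ = (0, 1, -2, -2)/3.0000 = (0.0000, 0.3333, -0.6667, -0.6667).
r_{12} = e_1·a_2 = 1.6667.
u_2 = a_2 − 1.6667·e_1 = (0.0000, -3.5556, 0.1111, -1.8889).
‖u_2‖ = 4.0277, so e_2 = (0.0000, -0.8828, 0.0276, -0.4690).
Qᵀb = (0.0000, 1.2414).
Back-substitute: x_2 = 1.2414/4.0277 = 0.3082.
x_1 = (0.0000 − 1.6667·0.3082)/3.0000 = -0.1712.

x = (-0.1712, 0.3082)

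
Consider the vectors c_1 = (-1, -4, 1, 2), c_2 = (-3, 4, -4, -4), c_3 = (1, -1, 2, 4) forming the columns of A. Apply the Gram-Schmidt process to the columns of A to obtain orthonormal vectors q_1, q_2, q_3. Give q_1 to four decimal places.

c_1 = (-1, -4, 1, 2); ‖c_1‖ = 4.6904, so q_1 = (-0.2132, -0.8528, 0.2132, 0.4264).

q_1 = (-0.2132, -0.8528, 0.2132, 0.4264)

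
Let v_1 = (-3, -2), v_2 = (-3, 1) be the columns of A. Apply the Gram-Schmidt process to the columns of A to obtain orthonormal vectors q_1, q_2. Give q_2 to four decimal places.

q_2 = (-0.5547, 0.8321)

q_1 = v_1/‖v_1‖ = (-3, -2)/3.6056 = (-0.8321, -0.5547).
r_{12} = q_1·v_2 = 1.9415.
u_2 = v_2 − 1.9415·q_1 = (-1.3846, 2.0769).
‖u_2‖ = 2.4962, so q_2 = (-0.5547, 0.8321).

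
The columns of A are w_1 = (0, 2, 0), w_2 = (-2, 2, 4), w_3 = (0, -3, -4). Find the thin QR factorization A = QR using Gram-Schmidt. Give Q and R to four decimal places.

q_1 = w_1/‖w_1‖ = (0, 2, 0)/2.0000 = (0.0000, 1.0000, 0.0000).
r_{12} = q_1·w_2 = 2.0000.
u_2 = w_2 − 2.0000·q_1 = (-2.0000, 0.0000, 4.0000).
‖u_2‖ = 4.4721, so q_2 = (-0.4472, 0.0000, 0.8944).
r_{13} = q_1·w_3 = -3.0000; r_{23} = q_2·w_3 = -3.5777.
u_3 = w_3 + 3.0000·q_1 + 3.5777·q_2 = (-1.6000, 0.0000, -0.8000).
‖u_3‖ = 1.7889, so q_3 = (-0.8944, 0.0000, -0.4472).

Q = [[0.0000, -0.4472, -0.8944], [1.0000, 0.0000, 0.0000], [0.0000, 0.8944, -0.4472]], R = [[2.0000, 2.0000, -3.0000], [0.0000, 4.4721, -3.5777], [0.0000, 0.0000, 1.7889]]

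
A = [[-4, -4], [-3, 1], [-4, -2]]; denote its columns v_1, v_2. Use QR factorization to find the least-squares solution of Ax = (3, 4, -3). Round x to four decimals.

e_1 = v_1/‖v_1‖ = (-4, -3, -4)/6.4031 = (-0.6247, -0.4685, -0.6247).
r_{12} = e_1·v_2 = 3.2796.
u_2 = v_2 − 3.2796·e_1 = (-1.9512, 2.5366, 0.0488).
‖u_2‖ = 3.2006, so e_2 = (-0.6096, 0.7925, 0.0152).
Qᵀb = (-1.8741, 1.2955).
Back-substitute: x_2 = 1.2955/3.2006 = 0.4048.
x_1 = (-1.8741 − 3.2796·0.4048)/6.4031 = -0.5000.

x = (-0.5000, 0.4048)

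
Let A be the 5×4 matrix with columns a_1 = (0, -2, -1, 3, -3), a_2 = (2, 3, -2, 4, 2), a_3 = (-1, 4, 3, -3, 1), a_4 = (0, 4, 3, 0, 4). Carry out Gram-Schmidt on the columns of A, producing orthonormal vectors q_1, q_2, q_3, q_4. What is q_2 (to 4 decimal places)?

q_2 = (0.3296, 0.5230, -0.3152, 0.6162, 0.3726)

a_1 = (0, -2, -1, 3, -3); ‖a_1‖ = 4.7958, so q_1 = (0.0000, -0.4170, -0.2085, 0.6255, -0.6255).
q_1·a_2 = 0.0000·2 + (-0.4170)·3 + (-0.2085)·(-2) + 0.6255·4 + (-0.6255)·2 = 0.4170.
u_2 = a_2 − 0.4170·q_1 = (2.0000, 3.1739, -1.9130, 3.7391, 2.2609).
‖u_2‖ = 6.0685, so q_2 = (0.3296, 0.5230, -0.3152, 0.6162, 0.3726).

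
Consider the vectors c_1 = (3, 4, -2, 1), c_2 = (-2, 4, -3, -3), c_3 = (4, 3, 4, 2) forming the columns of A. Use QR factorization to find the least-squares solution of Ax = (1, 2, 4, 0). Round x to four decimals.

x = (-0.6834, 0.4399, 0.9880)

c_1 = (3, 4, -2, 1); ‖c_1‖ = 5.4772, so q_1 = (0.5477, 0.7303, -0.3651, 0.1826).
q_1·c_2 = 0.5477·(-2) + 0.7303·4 + (-0.3651)·(-3) + 0.1826·(-3) = 2.3735.
u_2 = c_2 − 2.3735·q_1 = (-3.3000, 2.2667, -2.1333, -3.4333).
‖u_2‖ = 5.6892, so q_2 = (-0.5800, 0.3984, -0.3750, -0.6035).
q_1·c_3 = 0.5477·4 + 0.7303·3 + (-0.3651)·4 + 0.1826·2 = 3.2863; q_2·c_3 = (-0.5800)·4 + 0.3984·3 + (-0.3750)·4 + (-0.6035)·2 = -3.8318.
u_3 = c_3 − 3.2863·q_1 + 3.8318·q_2 = (-0.0227, 2.1267, 3.7631, -0.9125).
‖u_3‖ = 4.4178, so q_3 = (-0.0051, 0.4814, 0.8518, -0.2065).
Qᵀb = (0.5477, -1.2831, 4.3649).
Back-substitute: x_3 = 4.3649/4.4178 = 0.9880.
x_2 = (-1.2831 + 3.8318·0.9880)/5.6892 = 0.4399.
x_1 = (0.5477 − 2.3735·0.4399 − 3.2863·0.9880)/5.4772 = -0.6834.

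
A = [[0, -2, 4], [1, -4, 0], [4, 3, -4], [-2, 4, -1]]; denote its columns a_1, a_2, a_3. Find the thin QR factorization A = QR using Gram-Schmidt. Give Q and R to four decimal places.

Q = [[0.0000, -0.2981, 0.8898], [0.2182, -0.5963, -0.4449], [0.8729, 0.4472, 0.0809], [-0.4364, 0.5963, -0.0607]], R = [[4.5826, 0.0000, -3.0551], [0.0000, 6.7082, -3.5777], [0.0000, 0.0000, 3.2965]]

a_1 = (0, 1, 4, -2); ‖a_1‖ = 4.5826, so q_1 = (0.0000, 0.2182, 0.8729, -0.4364).
q_1·a_2 = 0.0000·(-2) + 0.2182·(-4) + 0.8729·3 + (-0.4364)·4 = 0.0000.
u_2 = a_2 + 0.0000·q_1 = (-2.0000, -4.0000, 3.0000, 4.0000).
‖u_2‖ = 6.7082, so q_2 = (-0.2981, -0.5963, 0.4472, 0.5963).
q_1·a_3 = 0.0000·4 + 0.2182·0 + 0.8729·(-4) + (-0.4364)·(-1) = -3.0551; q_2·a_3 = (-0.2981)·4 + (-0.5963)·0 + 0.4472·(-4) + 0.5963·(-1) = -3.5777.
u_3 = a_3 + 3.0551·q_1 + 3.5777·q_2 = (2.9333, -1.4667, 0.2667, -0.2000).
‖u_3‖ = 3.2965, so q_3 = (0.8898, -0.4449, 0.0809, -0.0607).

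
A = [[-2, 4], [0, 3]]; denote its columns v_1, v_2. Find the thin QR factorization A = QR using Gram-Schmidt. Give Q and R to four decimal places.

Q = [[-1.0000, 0.0000], [0.0000, 1.0000]], R = [[2.0000, -4.0000], [0.0000, 3.0000]]

v_1 = (-2, 0); ‖v_1‖ = 2.0000, so e_1 = (-1.0000, 0.0000).
e_1·v_2 = (-1.0000)·4 + 0.0000·3 = -4.0000.
u_2 = v_2 + 4.0000·e_1 = (0.0000, 3.0000).
‖u_2‖ = 3.0000, so e_2 = (0.0000, 1.0000).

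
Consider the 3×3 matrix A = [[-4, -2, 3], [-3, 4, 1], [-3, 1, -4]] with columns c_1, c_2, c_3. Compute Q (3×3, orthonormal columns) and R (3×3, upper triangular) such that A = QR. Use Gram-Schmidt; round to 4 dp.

Q = [[-0.6860, -0.6384, 0.3490], [-0.5145, 0.7648, 0.3878], [-0.5145, 0.0865, -0.8531]], R = [[5.8310, -1.2005, -0.5145], [0.0000, 4.4225, -1.4963], [0.0000, 0.0000, 4.8473]]

q_1 = c_1/‖c_1‖ = (-4, -3, -3)/5.8310 = (-0.6860, -0.5145, -0.5145).
r_{12} = q_1·c_2 = -1.2005.
u_2 = c_2 + 1.2005·q_1 = (-2.8235, 3.3824, 0.3824).
‖u_2‖ = 4.4225, so q_2 = (-0.6384, 0.7648, 0.0865).
r_{13} = q_1·c_3 = -0.5145; r_{23} = q_2·c_3 = -1.4963.
u_3 = c_3 + 0.5145·q_1 + 1.4963·q_2 = (1.6917, 1.8797, -4.1353).
‖u_3‖ = 4.8473, so q_3 = (0.3490, 0.3878, -0.8531).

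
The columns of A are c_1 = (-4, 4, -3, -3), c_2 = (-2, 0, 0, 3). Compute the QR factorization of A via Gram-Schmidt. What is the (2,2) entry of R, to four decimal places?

r_{22} = 3.6028

c_1 = (-4, 4, -3, -3); ‖c_1‖ = 7.0711, so q_1 = (-0.5657, 0.5657, -0.4243, -0.4243).
q_1·c_2 = (-0.5657)·(-2) + 0.5657·0 + (-0.4243)·0 + (-0.4243)·3 = -0.1414.
u_2 = c_2 + 0.1414·q_1 = (-2.0800, 0.0800, -0.0600, 2.9400).
r_{22} = ‖u_2‖ = 3.6028.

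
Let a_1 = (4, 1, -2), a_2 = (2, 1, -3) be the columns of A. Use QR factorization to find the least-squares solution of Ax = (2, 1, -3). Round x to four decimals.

x = (0.0000, 1.0000)

a_1 = (4, 1, -2); ‖a_1‖ = 4.5826, so e_1 = (0.8729, 0.2182, -0.4364).
e_1·a_2 = 0.8729·2 + 0.2182·1 + (-0.4364)·(-3) = 3.2733.
u_2 = a_2 − 3.2733·e_1 = (-0.8571, 0.2857, -1.5714).
‖u_2‖ = 1.8127, so e_2 = (-0.4729, 0.1576, -0.8669).
Qᵀb = (3.2733, 1.8127).
Back-substitute: x_2 = 1.8127/1.8127 = 1.0000.
x_1 = (3.2733 − 3.2733·1.0000)/4.5826 = 0.0000.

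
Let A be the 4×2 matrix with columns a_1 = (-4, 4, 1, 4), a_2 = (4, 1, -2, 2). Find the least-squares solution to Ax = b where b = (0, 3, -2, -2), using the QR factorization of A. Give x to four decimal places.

a_1 = (-4, 4, 1, 4); ‖a_1‖ = 7.0000, so e_1 = (-0.5714, 0.5714, 0.1429, 0.5714).
e_1·a_2 = (-0.5714)·4 + 0.5714·1 + 0.1429·(-2) + 0.5714·2 = -0.8571.
u_2 = a_2 + 0.8571·e_1 = (3.5102, 1.4898, -1.8776, 2.4898).
‖u_2‖ = 4.9260, so e_2 = (0.7126, 0.3024, -0.3812, 0.5054).
Qᵀb = (0.2857, 0.6587).
Back-substitute: x_2 = 0.6587/4.9260 = 0.1337.
x_1 = (0.2857 + 0.8571·0.1337)/7.0000 = 0.0572.

x = (0.0572, 0.1337)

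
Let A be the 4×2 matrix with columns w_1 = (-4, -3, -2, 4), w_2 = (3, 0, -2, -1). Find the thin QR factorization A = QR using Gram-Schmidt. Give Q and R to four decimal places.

w_1 = (-4, -3, -2, 4); ‖w_1‖ = 6.7082, so q_1 = (-0.5963, -0.4472, -0.2981, 0.5963).
q_1·w_2 = (-0.5963)·3 + (-0.4472)·0 + (-0.2981)·(-2) + 0.5963·(-1) = -1.7889.
u_2 = w_2 + 1.7889·q_1 = (1.9333, -0.8000, -2.5333, 0.0667).
‖u_2‖ = 3.2863, so q_2 = (0.5883, -0.2434, -0.7709, 0.0203).

Q = [[-0.5963, 0.5883], [-0.4472, -0.2434], [-0.2981, -0.7709], [0.5963, 0.0203]], R = [[6.7082, -1.7889], [0.0000, 3.2863]]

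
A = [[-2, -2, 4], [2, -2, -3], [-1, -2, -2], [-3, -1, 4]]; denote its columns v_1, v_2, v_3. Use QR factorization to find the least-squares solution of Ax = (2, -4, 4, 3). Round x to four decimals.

v_1 = (-2, 2, -1, -3); ‖v_1‖ = 4.2426, so e_1 = (-0.4714, 0.4714, -0.2357, -0.7071).
e_1·v_2 = (-0.4714)·(-2) + 0.4714·(-2) + (-0.2357)·(-2) + (-0.7071)·(-1) = 1.1785.
u_2 = v_2 − 1.1785·e_1 = (-1.4444, -2.5556, -1.7222, -0.1667).
‖u_2‖ = 3.4075, so e_2 = (-0.4239, -0.7500, -0.5054, -0.0489).
e_1·v_3 = (-0.4714)·4 + 0.4714·(-3) + (-0.2357)·(-2) + (-0.7071)·4 = -5.6569; e_2·v_3 = (-0.4239)·4 + (-0.7500)·(-3) + (-0.5054)·(-2) + (-0.0489)·4 = 1.3695.
u_3 = v_3 + 5.6569·e_1 − 1.3695·e_2 = (1.9139, 0.6938, -2.6411, 0.0670).
‖u_3‖ = 3.3353, so e_3 = (0.5738, 0.2080, -0.7919, 0.0201).
Qᵀb = (-5.8926, -0.0163, -2.7916).
Back-substitute: x_3 = -2.7916/3.3353 = -0.8370.
x_2 = (-0.0163 − 1.3695·(-0.8370))/3.4075 = 0.3316.
x_1 = (-5.8926 − 1.1785·0.3316 + 5.6569·(-0.8370))/4.2426 = -2.5970.

x = (-2.5970, 0.3316, -0.8370)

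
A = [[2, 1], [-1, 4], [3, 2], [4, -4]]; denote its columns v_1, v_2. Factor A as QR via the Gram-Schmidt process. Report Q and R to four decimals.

Q = [[0.3651, 0.3172], [-0.1826, 0.6344], [0.5477, 0.5639], [0.7303, -0.4229]], R = [[5.4772, -2.1909], [0.0000, 5.6745]]

v_1 = (2, -1, 3, 4); ‖v_1‖ = 5.4772, so e_1 = (0.3651, -0.1826, 0.5477, 0.7303).
e_1·v_2 = 0.3651·1 + (-0.1826)·4 + 0.5477·2 + 0.7303·(-4) = -2.1909.
u_2 = v_2 + 2.1909·e_1 = (1.8000, 3.6000, 3.2000, -2.4000).
‖u_2‖ = 5.6745, so e_2 = (0.3172, 0.6344, 0.5639, -0.4229).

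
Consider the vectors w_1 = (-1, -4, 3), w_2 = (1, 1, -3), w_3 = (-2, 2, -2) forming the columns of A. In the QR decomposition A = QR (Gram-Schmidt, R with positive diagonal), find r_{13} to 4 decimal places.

q_1 = w_1/‖w_1‖ = (-1, -4, 3)/5.0990 = (-0.1961, -0.7845, 0.5883).
r_{13} = q_1·w_3 = -2.3534.

r_{13} = -2.3534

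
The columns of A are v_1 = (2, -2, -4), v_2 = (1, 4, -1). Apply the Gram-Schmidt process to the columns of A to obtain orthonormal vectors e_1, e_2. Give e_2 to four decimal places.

e_1 = v_1/‖v_1‖ = (2, -2, -4)/4.8990 = (0.4082, -0.4082, -0.8165).
r_{12} = e_1·v_2 = -0.4082.
u_2 = v_2 + 0.4082·e_1 = (1.1667, 3.8333, -1.3333).
‖u_2‖ = 4.2230, so e_2 = (0.2763, 0.9077, -0.3157).

e_2 = (0.2763, 0.9077, -0.3157)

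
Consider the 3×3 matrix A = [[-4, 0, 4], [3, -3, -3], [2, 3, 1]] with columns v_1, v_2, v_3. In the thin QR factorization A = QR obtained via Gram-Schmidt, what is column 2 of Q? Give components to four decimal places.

q_2 = (-0.0984, -0.6395, 0.7625)

q_1 = v_1/‖v_1‖ = (-4, 3, 2)/5.3852 = (-0.7428, 0.5571, 0.3714).
r_{12} = q_1·v_2 = -0.5571.
u_2 = v_2 + 0.5571·q_1 = (-0.4138, -2.6897, 3.2069).
‖u_2‖ = 4.2059, so q_2 = (-0.0984, -0.6395, 0.7625).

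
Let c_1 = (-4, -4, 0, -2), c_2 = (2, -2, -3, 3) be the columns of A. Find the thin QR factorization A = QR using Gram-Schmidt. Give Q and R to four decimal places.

c_1 = (-4, -4, 0, -2); ‖c_1‖ = 6.0000, so e_1 = (-0.6667, -0.6667, 0.0000, -0.3333).
e_1·c_2 = (-0.6667)·2 + (-0.6667)·(-2) + 0.0000·(-3) + (-0.3333)·3 = -1.0000.
u_2 = c_2 + 1.0000·e_1 = (1.3333, -2.6667, -3.0000, 2.6667).
‖u_2‖ = 5.0000, so e_2 = (0.2667, -0.5333, -0.6000, 0.5333).

Q = [[-0.6667, 0.2667], [-0.6667, -0.5333], [0.0000, -0.6000], [-0.3333, 0.5333]], R = [[6.0000, -1.0000], [0.0000, 5.0000]]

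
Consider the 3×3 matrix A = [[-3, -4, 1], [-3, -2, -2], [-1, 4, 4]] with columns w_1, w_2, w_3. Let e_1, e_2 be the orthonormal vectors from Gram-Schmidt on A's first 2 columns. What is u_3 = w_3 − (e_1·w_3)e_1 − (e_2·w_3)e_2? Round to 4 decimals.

e_1 = w_1/‖w_1‖ = (-3, -3, -1)/4.3589 = (-0.6882, -0.6882, -0.2294).
r_{12} = e_1·w_2 = 3.2118.
u_2 = w_2 − 3.2118·e_1 = (-1.7895, 0.2105, 4.7368).
‖u_2‖ = 5.0680, so e_2 = (-0.3531, 0.0415, 0.9347).
r_{13} = e_1·w_3 = -0.2294; r_{23} = e_2·w_3 = 3.3025.
u_3 = w_3 + 0.2294·e_1 − 3.3025·e_2 = (2.0082, -2.2951, 0.8607).

u_3 = (2.0082, -2.2951, 0.8607)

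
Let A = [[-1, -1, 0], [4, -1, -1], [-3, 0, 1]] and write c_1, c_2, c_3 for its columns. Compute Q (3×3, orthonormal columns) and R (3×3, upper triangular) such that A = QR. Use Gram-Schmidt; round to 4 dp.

Q = [[-0.1961, -0.8673, -0.4575], [0.7845, -0.4187, 0.4575], [-0.5883, -0.2692, 0.7625]], R = [[5.0990, -0.5883, -1.3728], [0.0000, 1.2860, 0.1495], [0.0000, 0.0000, 0.3050]]

c_1 = (-1, 4, -3); ‖c_1‖ = 5.0990, so q_1 = (-0.1961, 0.7845, -0.5883).
q_1·c_2 = (-0.1961)·(-1) + 0.7845·(-1) + (-0.5883)·0 = -0.5883.
u_2 = c_2 + 0.5883·q_1 = (-1.1154, -0.5385, -0.3462).
‖u_2‖ = 1.2860, so q_2 = (-0.8673, -0.4187, -0.2692).
q_1·c_3 = (-0.1961)·0 + 0.7845·(-1) + (-0.5883)·1 = -1.3728; q_2·c_3 = (-0.8673)·0 + (-0.4187)·(-1) + (-0.2692)·1 = 0.1495.
u_3 = c_3 + 1.3728·q_1 − 0.1495·q_2 = (-0.1395, 0.1395, 0.2326).
‖u_3‖ = 0.3050, so q_3 = (-0.4575, 0.4575, 0.7625).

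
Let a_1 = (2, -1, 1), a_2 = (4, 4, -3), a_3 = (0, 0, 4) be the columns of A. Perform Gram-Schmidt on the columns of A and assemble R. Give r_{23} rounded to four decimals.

r_{23} = -1.9822

e_1 = a_1/‖a_1‖ = (2, -1, 1)/2.4495 = (0.8165, -0.4082, 0.4082).
r_{12} = e_1·a_2 = 0.4082.
u_2 = a_2 − 0.4082·e_1 = (3.6667, 4.1667, -3.1667).
‖u_2‖ = 6.3901, so e_2 = (0.5738, 0.6521, -0.4956).
r_{23} = e_2·a_3 = -1.9822.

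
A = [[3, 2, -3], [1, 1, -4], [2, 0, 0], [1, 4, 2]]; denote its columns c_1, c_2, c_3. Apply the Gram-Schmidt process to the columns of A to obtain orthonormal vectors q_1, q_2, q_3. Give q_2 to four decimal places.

q_2 = (-0.0556, 0.0742, -0.4078, 0.9083)

q_1 = c_1/‖c_1‖ = (3, 1, 2, 1)/3.8730 = (0.7746, 0.2582, 0.5164, 0.2582).
r_{12} = q_1·c_2 = 2.8402.
u_2 = c_2 − 2.8402·q_1 = (-0.2000, 0.2667, -1.4667, 3.2667).
‖u_2‖ = 3.5963, so q_2 = (-0.0556, 0.0742, -0.4078, 0.9083).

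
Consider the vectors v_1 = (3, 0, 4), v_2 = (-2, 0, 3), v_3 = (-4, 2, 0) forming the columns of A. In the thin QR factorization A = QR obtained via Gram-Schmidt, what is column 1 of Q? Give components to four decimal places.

e_1 = (0.6000, 0.0000, 0.8000)

v_1 = (3, 0, 4); ‖v_1‖ = 5.0000, so e_1 = (0.6000, 0.0000, 0.8000).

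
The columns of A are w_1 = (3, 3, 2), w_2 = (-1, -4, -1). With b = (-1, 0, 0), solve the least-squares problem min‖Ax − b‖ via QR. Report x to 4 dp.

x = (-0.3458, -0.2710)

w_1 = (3, 3, 2); ‖w_1‖ = 4.6904, so e_1 = (0.6396, 0.6396, 0.4264).
e_1·w_2 = 0.6396·(-1) + 0.6396·(-4) + 0.4264·(-1) = -3.6244.
u_2 = w_2 + 3.6244·e_1 = (1.3182, -1.6818, 0.5455).
‖u_2‖ = 2.2054, so e_2 = (0.5977, -0.7626, 0.2473).
Qᵀb = (-0.6396, -0.5977).
Back-substitute: x_2 = -0.5977/2.2054 = -0.2710.
x_1 = (-0.6396 + 3.6244·(-0.2710))/4.6904 = -0.3458.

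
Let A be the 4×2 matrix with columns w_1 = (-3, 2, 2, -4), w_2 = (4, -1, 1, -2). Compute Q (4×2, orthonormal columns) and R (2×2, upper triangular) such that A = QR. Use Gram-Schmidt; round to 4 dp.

Q = [[-0.5222, 0.7840], [0.3482, -0.1633], [0.3482, 0.2679], [-0.6963, -0.5357]], R = [[5.7446, -0.6963], [0.0000, 4.6384]]

w_1 = (-3, 2, 2, -4); ‖w_1‖ = 5.7446, so q_1 = (-0.5222, 0.3482, 0.3482, -0.6963).
q_1·w_2 = (-0.5222)·4 + 0.3482·(-1) + 0.3482·1 + (-0.6963)·(-2) = -0.6963.
u_2 = w_2 + 0.6963·q_1 = (3.6364, -0.7576, 1.2424, -2.4848).
‖u_2‖ = 4.6384, so q_2 = (0.7840, -0.1633, 0.2679, -0.5357).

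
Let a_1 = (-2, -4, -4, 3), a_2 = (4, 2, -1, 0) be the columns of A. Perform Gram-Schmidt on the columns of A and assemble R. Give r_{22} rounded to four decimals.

a_1 = (-2, -4, -4, 3); ‖a_1‖ = 6.7082, so e_1 = (-0.2981, -0.5963, -0.5963, 0.4472).
e_1·a_2 = (-0.2981)·4 + (-0.5963)·2 + (-0.5963)·(-1) + 0.4472·0 = -1.7889.
u_2 = a_2 + 1.7889·e_1 = (3.4667, 0.9333, -2.0667, 0.8000).
r_{22} = ‖u_2‖ = 4.2190.

r_{22} = 4.2190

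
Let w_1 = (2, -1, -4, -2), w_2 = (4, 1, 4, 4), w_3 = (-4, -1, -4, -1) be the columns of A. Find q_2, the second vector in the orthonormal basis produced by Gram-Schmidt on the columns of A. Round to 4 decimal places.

q_2 = (0.8760, 0.0523, 0.2092, 0.4315)

q_1 = w_1/‖w_1‖ = (2, -1, -4, -2)/5.0000 = (0.4000, -0.2000, -0.8000, -0.4000).
r_{12} = q_1·w_2 = -3.4000.
u_2 = w_2 + 3.4000·q_1 = (5.3600, 0.3200, 1.2800, 2.6400).
‖u_2‖ = 6.1188, so q_2 = (0.8760, 0.0523, 0.2092, 0.4315).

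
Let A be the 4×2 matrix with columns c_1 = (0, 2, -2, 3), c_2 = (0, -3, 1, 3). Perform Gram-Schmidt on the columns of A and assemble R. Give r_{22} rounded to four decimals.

c_1 = (0, 2, -2, 3); ‖c_1‖ = 4.1231, so q_1 = (0.0000, 0.4851, -0.4851, 0.7276).
q_1·c_2 = 0.0000·0 + 0.4851·(-3) + (-0.4851)·1 + 0.7276·3 = 0.2425.
u_2 = c_2 − 0.2425·q_1 = (0.0000, -3.1176, 1.1176, 2.8235).
r_{22} = ‖u_2‖ = 4.3521.

r_{22} = 4.3521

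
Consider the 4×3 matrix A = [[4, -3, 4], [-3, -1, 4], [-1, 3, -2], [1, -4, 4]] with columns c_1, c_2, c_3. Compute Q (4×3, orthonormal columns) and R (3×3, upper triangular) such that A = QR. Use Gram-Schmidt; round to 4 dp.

Q = [[0.7698, -0.1246, 0.6113], [-0.5774, -0.5499, 0.5733], [-0.1925, 0.4766, 0.4942], [0.1925, -0.6745, -0.2312]], R = [[5.1962, -3.0792, 1.9245], [0.0000, 5.0516, -6.3493], [0.0000, 0.0000, 2.8253]]

c_1 = (4, -3, -1, 1); ‖c_1‖ = 5.1962, so q_1 = (0.7698, -0.5774, -0.1925, 0.1925).
q_1·c_2 = 0.7698·(-3) + (-0.5774)·(-1) + (-0.1925)·3 + 0.1925·(-4) = -3.0792.
u_2 = c_2 + 3.0792·q_1 = (-0.6296, -2.7778, 2.4074, -3.4074).
‖u_2‖ = 5.0516, so q_2 = (-0.1246, -0.5499, 0.4766, -0.6745).
q_1·c_3 = 0.7698·4 + (-0.5774)·4 + (-0.1925)·(-2) + 0.1925·4 = 1.9245; q_2·c_3 = (-0.1246)·4 + (-0.5499)·4 + 0.4766·(-2) + (-0.6745)·4 = -6.3493.
u_3 = c_3 − 1.9245·q_1 + 6.3493·q_2 = (1.7271, 1.6197, 1.3962, -0.6531).
‖u_3‖ = 2.8253, so q_3 = (0.6113, 0.5733, 0.4942, -0.2312).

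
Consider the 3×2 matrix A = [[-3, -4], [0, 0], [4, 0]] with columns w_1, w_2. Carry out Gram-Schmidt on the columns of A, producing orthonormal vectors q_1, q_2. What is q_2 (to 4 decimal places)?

q_2 = (-0.8000, 0.0000, -0.6000)

q_1 = w_1/‖w_1‖ = (-3, 0, 4)/5.0000 = (-0.6000, 0.0000, 0.8000).
r_{12} = q_1·w_2 = 2.4000.
u_2 = w_2 − 2.4000·q_1 = (-2.5600, 0.0000, -1.9200).
‖u_2‖ = 3.2000, so q_2 = (-0.8000, 0.0000, -0.6000).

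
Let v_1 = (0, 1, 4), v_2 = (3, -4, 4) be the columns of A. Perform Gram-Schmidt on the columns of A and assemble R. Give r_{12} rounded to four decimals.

r_{12} = 2.9104

v_1 = (0, 1, 4); ‖v_1‖ = 4.1231, so q_1 = (0.0000, 0.2425, 0.9701).
r_{12} = q_1·v_2 = 2.9104.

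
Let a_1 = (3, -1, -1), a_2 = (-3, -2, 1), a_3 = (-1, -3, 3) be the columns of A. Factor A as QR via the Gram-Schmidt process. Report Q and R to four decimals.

a_1 = (3, -1, -1); ‖a_1‖ = 3.3166, so e_1 = (0.9045, -0.3015, -0.3015).
e_1·a_2 = 0.9045·(-3) + (-0.3015)·(-2) + (-0.3015)·1 = -2.4121.
u_2 = a_2 + 2.4121·e_1 = (-0.8182, -2.7273, 0.2727).
‖u_2‖ = 2.8604, so e_2 = (-0.2860, -0.9535, 0.0953).
e_1·a_3 = 0.9045·(-1) + (-0.3015)·(-3) + (-0.3015)·3 = -0.9045; e_2·a_3 = (-0.2860)·(-1) + (-0.9535)·(-3) + 0.0953·3 = 3.4325.
u_3 = a_3 + 0.9045·e_1 − 3.4325·e_2 = (0.8000, 0.0000, 2.4000).
‖u_3‖ = 2.5298, so e_3 = (0.3162, 0.0000, 0.9487).

Q = [[0.9045, -0.2860, 0.3162], [-0.3015, -0.9535, 0.0000], [-0.3015, 0.0953, 0.9487]], R = [[3.3166, -2.4121, -0.9045], [0.0000, 2.8604, 3.4325], [0.0000, 0.0000, 2.5298]]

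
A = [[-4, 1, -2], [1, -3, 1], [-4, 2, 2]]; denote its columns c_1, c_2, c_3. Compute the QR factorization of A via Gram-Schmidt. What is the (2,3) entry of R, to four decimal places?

r_{23} = -0.2035

c_1 = (-4, 1, -4); ‖c_1‖ = 5.7446, so q_1 = (-0.6963, 0.1741, -0.6963).
q_1·c_2 = (-0.6963)·1 + 0.1741·(-3) + (-0.6963)·2 = -2.6112.
u_2 = c_2 + 2.6112·q_1 = (-0.8182, -2.5455, 0.1818).
‖u_2‖ = 2.6799, so q_2 = (-0.3053, -0.9498, 0.0678).
r_{23} = q_2·c_3 = -0.2035.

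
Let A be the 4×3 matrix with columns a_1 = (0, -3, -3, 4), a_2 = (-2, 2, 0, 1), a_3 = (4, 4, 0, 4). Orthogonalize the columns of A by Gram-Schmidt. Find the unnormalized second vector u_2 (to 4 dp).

a_1 = (0, -3, -3, 4); ‖a_1‖ = 5.8310, so e_1 = (0.0000, -0.5145, -0.5145, 0.6860).
e_1·a_2 = 0.0000·(-2) + (-0.5145)·2 + (-0.5145)·0 + 0.6860·1 = -0.3430.
u_2 = a_2 + 0.3430·e_1 = (-2.0000, 1.8235, -0.1765, 1.2353).

u_2 = (-2.0000, 1.8235, -0.1765, 1.2353)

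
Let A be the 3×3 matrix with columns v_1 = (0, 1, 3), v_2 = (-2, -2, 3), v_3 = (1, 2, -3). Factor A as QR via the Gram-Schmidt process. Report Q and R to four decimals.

e_1 = v_1/‖v_1‖ = (0, 1, 3)/3.1623 = (0.0000, 0.3162, 0.9487).
r_{12} = e_1·v_2 = 2.2136.
u_2 = v_2 − 2.2136·e_1 = (-2.0000, -2.7000, 0.9000).
‖u_2‖ = 3.4785, so e_2 = (-0.5750, -0.7762, 0.2587).
r_{13} = e_1·v_3 = -2.2136; r_{23} = e_2·v_3 = -2.9035.
u_3 = v_3 + 2.2136·e_1 + 2.9035·e_2 = (-0.6694, 0.4463, -0.1488).
‖u_3‖ = 0.8182, so e_3 = (-0.8182, 0.5455, -0.1818).

Q = [[0.0000, -0.5750, -0.8182], [0.3162, -0.7762, 0.5455], [0.9487, 0.2587, -0.1818]], R = [[3.1623, 2.2136, -2.2136], [0.0000, 3.4785, -2.9035], [0.0000, 0.0000, 0.8182]]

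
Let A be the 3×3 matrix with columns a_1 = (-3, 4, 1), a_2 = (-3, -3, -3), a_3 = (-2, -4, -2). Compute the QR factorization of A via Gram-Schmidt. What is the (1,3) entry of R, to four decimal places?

r_{13} = -2.3534

a_1 = (-3, 4, 1); ‖a_1‖ = 5.0990, so e_1 = (-0.5883, 0.7845, 0.1961).
r_{13} = e_1·a_3 = -2.3534.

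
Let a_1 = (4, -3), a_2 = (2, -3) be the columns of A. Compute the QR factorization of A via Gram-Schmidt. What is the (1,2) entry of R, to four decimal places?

e_1 = a_1/‖a_1‖ = (4, -3)/5.0000 = (0.8000, -0.6000).
r_{12} = e_1·a_2 = 3.4000.

r_{12} = 3.4000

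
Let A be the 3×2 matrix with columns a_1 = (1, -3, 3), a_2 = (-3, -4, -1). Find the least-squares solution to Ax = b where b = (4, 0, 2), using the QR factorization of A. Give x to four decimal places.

x = (0.7511, -0.7118)

a_1 = (1, -3, 3); ‖a_1‖ = 4.3589, so q_1 = (0.2294, -0.6882, 0.6882).
q_1·a_2 = 0.2294·(-3) + (-0.6882)·(-4) + 0.6882·(-1) = 1.3765.
u_2 = a_2 − 1.3765·q_1 = (-3.3158, -3.0526, -1.9474).
‖u_2‖ = 4.9097, so q_2 = (-0.6754, -0.6218, -0.3966).
Qᵀb = (2.2942, -3.4947).
Back-substitute: x_2 = -3.4947/4.9097 = -0.7118.
x_1 = (2.2942 − 1.3765·(-0.7118))/4.3589 = 0.7511.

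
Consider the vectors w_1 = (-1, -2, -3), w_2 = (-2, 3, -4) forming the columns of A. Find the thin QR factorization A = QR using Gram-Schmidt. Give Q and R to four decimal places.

q_1 = w_1/‖w_1‖ = (-1, -2, -3)/3.7417 = (-0.2673, -0.5345, -0.8018).
r_{12} = q_1·w_2 = 2.1381.
u_2 = w_2 − 2.1381·q_1 = (-1.4286, 4.1429, -2.2857).
‖u_2‖ = 4.9425, so q_2 = (-0.2890, 0.8382, -0.4625).

Q = [[-0.2673, -0.2890], [-0.5345, 0.8382], [-0.8018, -0.4625]], R = [[3.7417, 2.1381], [0.0000, 4.9425]]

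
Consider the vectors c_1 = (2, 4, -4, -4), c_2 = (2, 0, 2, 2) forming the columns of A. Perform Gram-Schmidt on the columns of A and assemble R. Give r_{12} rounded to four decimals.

r_{12} = -1.6641

e_1 = c_1/‖c_1‖ = (2, 4, -4, -4)/7.2111 = (0.2774, 0.5547, -0.5547, -0.5547).
r_{12} = e_1·c_2 = -1.6641.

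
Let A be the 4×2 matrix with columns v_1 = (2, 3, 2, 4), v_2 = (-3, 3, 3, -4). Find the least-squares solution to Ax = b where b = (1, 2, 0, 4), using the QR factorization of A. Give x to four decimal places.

x = (0.6869, -0.1905)

v_1 = (2, 3, 2, 4); ‖v_1‖ = 5.7446, so q_1 = (0.3482, 0.5222, 0.3482, 0.6963).
q_1·v_2 = 0.3482·(-3) + 0.5222·3 + 0.3482·3 + 0.6963·(-4) = -1.2185.
u_2 = v_2 + 1.2185·q_1 = (-2.5758, 3.6364, 3.4242, -3.1515).
‖u_2‖ = 6.4432, so q_2 = (-0.3998, 0.5644, 0.5314, -0.4891).
Qᵀb = (4.1779, -1.2275).
Back-substitute: x_2 = -1.2275/6.4432 = -0.1905.
x_1 = (4.1779 + 1.2185·(-0.1905))/5.7446 = 0.6869.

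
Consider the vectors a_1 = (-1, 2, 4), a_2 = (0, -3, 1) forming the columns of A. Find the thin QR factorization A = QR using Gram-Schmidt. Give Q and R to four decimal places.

e_1 = a_1/‖a_1‖ = (-1, 2, 4)/4.5826 = (-0.2182, 0.4364, 0.8729).
r_{12} = e_1·a_2 = -0.4364.
u_2 = a_2 + 0.4364·e_1 = (-0.0952, -2.8095, 1.3810).
‖u_2‖ = 3.1320, so e_2 = (-0.0304, -0.8970, 0.4409).

Q = [[-0.2182, -0.0304], [0.4364, -0.8970], [0.8729, 0.4409]], R = [[4.5826, -0.4364], [0.0000, 3.1320]]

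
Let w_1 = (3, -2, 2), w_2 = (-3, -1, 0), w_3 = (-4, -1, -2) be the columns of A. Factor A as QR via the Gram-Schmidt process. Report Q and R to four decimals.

e_1 = w_1/‖w_1‖ = (3, -2, 2)/4.1231 = (0.7276, -0.4851, 0.4851).
r_{12} = e_1·w_2 = -1.6977.
u_2 = w_2 + 1.6977·e_1 = (-1.7647, -1.8235, 0.8235).
‖u_2‖ = 2.6679, so e_2 = (-0.6615, -0.6835, 0.3087).
r_{13} = e_1·w_3 = -3.3955; r_{23} = e_2·w_3 = 2.7120.
u_3 = w_3 + 3.3955·e_1 − 2.7120·e_2 = (0.2645, -0.7934, -1.1901).
‖u_3‖ = 1.4545, so e_3 = (0.1818, -0.5455, -0.8182).

Q = [[0.7276, -0.6615, 0.1818], [-0.4851, -0.6835, -0.5455], [0.4851, 0.3087, -0.8182]], R = [[4.1231, -1.6977, -3.3955], [0.0000, 2.6679, 2.7120], [0.0000, 0.0000, 1.4545]]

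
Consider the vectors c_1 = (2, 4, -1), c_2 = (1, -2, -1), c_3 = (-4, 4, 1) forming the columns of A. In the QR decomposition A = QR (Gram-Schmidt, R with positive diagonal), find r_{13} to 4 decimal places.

c_1 = (2, 4, -1); ‖c_1‖ = 4.5826, so q_1 = (0.4364, 0.8729, -0.2182).
r_{13} = q_1·c_3 = 1.5275.

r_{13} = 1.5275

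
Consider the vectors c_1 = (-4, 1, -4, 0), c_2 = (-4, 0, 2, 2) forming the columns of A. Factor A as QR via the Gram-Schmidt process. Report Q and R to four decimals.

q_1 = c_1/‖c_1‖ = (-4, 1, -4, 0)/5.7446 = (-0.6963, 0.1741, -0.6963, 0.0000).
r_{12} = q_1·c_2 = 1.3926.
u_2 = c_2 − 1.3926·q_1 = (-3.0303, -0.2424, 2.9697, 2.0000).
‖u_2‖ = 4.6969, so q_2 = (-0.6452, -0.0516, 0.6323, 0.4258).

Q = [[-0.6963, -0.6452], [0.1741, -0.0516], [-0.6963, 0.6323], [0.0000, 0.4258]], R = [[5.7446, 1.3926], [0.0000, 4.6969]]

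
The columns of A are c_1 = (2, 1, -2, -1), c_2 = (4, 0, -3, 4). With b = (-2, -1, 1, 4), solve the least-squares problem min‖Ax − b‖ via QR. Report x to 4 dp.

x = (-1.6161, 0.5161)

c_1 = (2, 1, -2, -1); ‖c_1‖ = 3.1623, so q_1 = (0.6325, 0.3162, -0.6325, -0.3162).
q_1·c_2 = 0.6325·4 + 0.3162·0 + (-0.6325)·(-3) + (-0.3162)·4 = 3.1623.
u_2 = c_2 − 3.1623·q_1 = (2.0000, -1.0000, -1.0000, 5.0000).
‖u_2‖ = 5.5678, so q_2 = (0.3592, -0.1796, -0.1796, 0.8980).
Qᵀb = (-3.4785, 2.8737).
Back-substitute: x_2 = 2.8737/5.5678 = 0.5161.
x_1 = (-3.4785 − 3.1623·0.5161)/3.1623 = -1.6161.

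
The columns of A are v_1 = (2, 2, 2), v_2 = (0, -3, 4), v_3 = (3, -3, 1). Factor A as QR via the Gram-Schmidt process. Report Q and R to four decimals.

v_1 = (2, 2, 2); ‖v_1‖ = 3.4641, so q_1 = (0.5774, 0.5774, 0.5774).
q_1·v_2 = 0.5774·0 + 0.5774·(-3) + 0.5774·4 = 0.5774.
u_2 = v_2 − 0.5774·q_1 = (-0.3333, -3.3333, 3.6667).
‖u_2‖ = 4.9666, so q_2 = (-0.0671, -0.6712, 0.7383).
q_1·v_3 = 0.5774·3 + 0.5774·(-3) + 0.5774·1 = 0.5774; q_2·v_3 = (-0.0671)·3 + (-0.6712)·(-3) + 0.7383·1 = 2.5504.
u_3 = v_3 − 0.5774·q_1 − 2.5504·q_2 = (2.8378, -1.6216, -1.2162).
‖u_3‖ = 3.4874, so q_3 = (0.8137, -0.4650, -0.3487).

Q = [[0.5774, -0.0671, 0.8137], [0.5774, -0.6712, -0.4650], [0.5774, 0.7383, -0.3487]], R = [[3.4641, 0.5774, 0.5774], [0.0000, 4.9666, 2.5504], [0.0000, 0.0000, 3.4874]]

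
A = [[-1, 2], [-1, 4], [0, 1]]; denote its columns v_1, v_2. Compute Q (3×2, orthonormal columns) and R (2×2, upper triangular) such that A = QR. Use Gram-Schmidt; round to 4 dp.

v_1 = (-1, -1, 0); ‖v_1‖ = 1.4142, so q_1 = (-0.7071, -0.7071, 0.0000).
q_1·v_2 = (-0.7071)·2 + (-0.7071)·4 + 0.0000·1 = -4.2426.
u_2 = v_2 + 4.2426·q_1 = (-1.0000, 1.0000, 1.0000).
‖u_2‖ = 1.7321, so q_2 = (-0.5774, 0.5774, 0.5774).

Q = [[-0.7071, -0.5774], [-0.7071, 0.5774], [0.0000, 0.5774]], R = [[1.4142, -4.2426], [0.0000, 1.7321]]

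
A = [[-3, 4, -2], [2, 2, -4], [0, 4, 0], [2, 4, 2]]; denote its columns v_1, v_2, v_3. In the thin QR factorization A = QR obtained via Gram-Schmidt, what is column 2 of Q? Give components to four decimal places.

q_2 = (0.5547, 0.2774, 0.5547, 0.5547)

v_1 = (-3, 2, 0, 2); ‖v_1‖ = 4.1231, so q_1 = (-0.7276, 0.4851, 0.0000, 0.4851).
q_1·v_2 = (-0.7276)·4 + 0.4851·2 + 0.0000·4 + 0.4851·4 = 0.0000.
u_2 = v_2 + 0.0000·q_1 = (4.0000, 2.0000, 4.0000, 4.0000).
‖u_2‖ = 7.2111, so q_2 = (0.5547, 0.2774, 0.5547, 0.5547).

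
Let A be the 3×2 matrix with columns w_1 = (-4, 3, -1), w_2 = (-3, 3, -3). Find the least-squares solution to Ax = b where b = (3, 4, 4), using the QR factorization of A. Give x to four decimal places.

w_1 = (-4, 3, -1); ‖w_1‖ = 5.0990, so e_1 = (-0.7845, 0.5883, -0.1961).
e_1·w_2 = (-0.7845)·(-3) + 0.5883·3 + (-0.1961)·(-3) = 4.7068.
u_2 = w_2 − 4.7068·e_1 = (0.6923, 0.2308, -2.0769).
‖u_2‖ = 2.2014, so e_2 = (0.3145, 0.1048, -0.9435).
Qᵀb = (-0.7845, -2.4111).
Back-substitute: x_2 = -2.4111/2.2014 = -1.0952.
x_1 = (-0.7845 − 4.7068·(-1.0952))/5.0990 = 0.8571.

x = (0.8571, -1.0952)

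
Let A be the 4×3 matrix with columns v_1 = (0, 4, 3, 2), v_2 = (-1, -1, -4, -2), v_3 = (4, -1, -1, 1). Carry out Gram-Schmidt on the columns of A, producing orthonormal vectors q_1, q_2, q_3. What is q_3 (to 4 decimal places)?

q_1 = v_1/‖v_1‖ = (0, 4, 3, 2)/5.3852 = (0.0000, 0.7428, 0.5571, 0.3714).
r_{12} = q_1·v_2 = -3.7139.
u_2 = v_2 + 3.7139·q_1 = (-1.0000, 1.7586, -1.9310, -0.6207).
‖u_2‖ = 2.8648, so q_2 = (-0.3491, 0.6139, -0.6741, -0.2167).
r_{13} = q_1·v_3 = -0.9285; r_{23} = q_2·v_3 = -1.5528.
u_3 = v_3 + 0.9285·q_1 + 1.5528·q_2 = (3.4580, 0.6429, -1.5294, 1.0084).
‖u_3‖ = 3.9657, so q_3 = (0.8720, 0.1621, -0.3857, 0.2543).

q_3 = (0.8720, 0.1621, -0.3857, 0.2543)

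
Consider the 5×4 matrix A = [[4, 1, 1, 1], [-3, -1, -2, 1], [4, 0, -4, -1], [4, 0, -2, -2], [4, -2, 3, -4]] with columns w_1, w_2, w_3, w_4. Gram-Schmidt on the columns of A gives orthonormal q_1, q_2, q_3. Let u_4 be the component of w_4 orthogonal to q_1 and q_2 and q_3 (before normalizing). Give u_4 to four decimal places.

w_1 = (4, -3, 4, 4, 4); ‖w_1‖ = 8.5440, so q_1 = (0.4682, -0.3511, 0.4682, 0.4682, 0.4682).
q_1·w_2 = 0.4682·1 + (-0.3511)·(-1) + 0.4682·0 + 0.4682·0 + 0.4682·(-2) = -0.1170.
u_2 = w_2 + 0.1170·q_1 = (1.0548, -1.0411, 0.0548, 0.0548, -1.9452).
‖u_2‖ = 2.4467, so q_2 = (0.4311, -0.4255, 0.0224, 0.0224, -0.7950).
q_1·w_3 = 0.4682·1 + (-0.3511)·(-2) + 0.4682·(-4) + 0.4682·(-2) + 0.4682·3 = -0.2341; q_2·w_3 = 0.4311·1 + (-0.4255)·(-2) + 0.0224·(-4) + 0.0224·(-2) + (-0.7950)·3 = -1.2373.
u_3 = w_3 + 0.2341·q_1 + 1.2373·q_2 = (1.6430, -2.6087, -3.8627, -1.8627, 2.1259).
‖u_3‖ = 5.6933, so q_3 = (0.2886, -0.4582, -0.6785, -0.3272, 0.3734).
q_1·w_4 = 0.4682·1 + (-0.3511)·1 + 0.4682·(-1) + 0.4682·(-2) + 0.4682·(-4) = -3.1601; q_2·w_4 = 0.4311·1 + (-0.4255)·1 + 0.0224·(-1) + 0.0224·(-2) + (-0.7950)·(-4) = 3.1186; q_3·w_4 = 0.2886·1 + (-0.4582)·1 + (-0.6785)·(-1) + (-0.3272)·(-2) + 0.3734·(-4) = -0.3304.
u_4 = w_4 + 3.1601·q_1 − 3.1186·q_2 + 0.3304·q_3 = (1.2304, 1.0660, 0.1855, -0.6985, 0.0822).

u_4 = (1.2304, 1.0660, 0.1855, -0.6985, 0.0822)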